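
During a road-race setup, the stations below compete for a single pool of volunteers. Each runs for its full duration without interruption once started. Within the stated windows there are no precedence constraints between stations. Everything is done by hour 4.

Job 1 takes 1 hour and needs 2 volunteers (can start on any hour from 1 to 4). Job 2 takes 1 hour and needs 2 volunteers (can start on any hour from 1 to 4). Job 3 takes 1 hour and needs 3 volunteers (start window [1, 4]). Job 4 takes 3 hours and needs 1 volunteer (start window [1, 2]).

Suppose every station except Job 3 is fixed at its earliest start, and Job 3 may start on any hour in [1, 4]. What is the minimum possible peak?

Job 3@1: h1:8  h2:1  h3:1  h4:0 → peak 8
Job 3@2: h1:5  h2:4  h3:1  h4:0 → peak 5
Job 3@3: h1:5  h2:1  h3:4  h4:0 → peak 5
Job 3@4: h1:5  h2:1  h3:1  h4:3 → peak 5
Best is Job 3@2, peak 5.

5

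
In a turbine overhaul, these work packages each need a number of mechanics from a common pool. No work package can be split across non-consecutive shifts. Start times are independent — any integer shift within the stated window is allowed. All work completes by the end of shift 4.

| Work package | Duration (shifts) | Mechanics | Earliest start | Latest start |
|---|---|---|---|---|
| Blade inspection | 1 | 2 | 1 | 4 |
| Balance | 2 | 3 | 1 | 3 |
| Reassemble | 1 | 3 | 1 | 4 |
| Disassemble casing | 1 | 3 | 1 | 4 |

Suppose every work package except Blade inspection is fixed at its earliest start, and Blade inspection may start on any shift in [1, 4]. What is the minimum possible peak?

Blade inspection@1: s1:11  s2:3  s3:0  s4:0 → peak 11
Blade inspection@2: s1:9  s2:5  s3:0  s4:0 → peak 9
Blade inspection@3: s1:9  s2:3  s3:2  s4:0 → peak 9
Blade inspection@4: s1:9  s2:3  s3:0  s4:2 → peak 9
Best is Blade inspection@2, peak 9.

9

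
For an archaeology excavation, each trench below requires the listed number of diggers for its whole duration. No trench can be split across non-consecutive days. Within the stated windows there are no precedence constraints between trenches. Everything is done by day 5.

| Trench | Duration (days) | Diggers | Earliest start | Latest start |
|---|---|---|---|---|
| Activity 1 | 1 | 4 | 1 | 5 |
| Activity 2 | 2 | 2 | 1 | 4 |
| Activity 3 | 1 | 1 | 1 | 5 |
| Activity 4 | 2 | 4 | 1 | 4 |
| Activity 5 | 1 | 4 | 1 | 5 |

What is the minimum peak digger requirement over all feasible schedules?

6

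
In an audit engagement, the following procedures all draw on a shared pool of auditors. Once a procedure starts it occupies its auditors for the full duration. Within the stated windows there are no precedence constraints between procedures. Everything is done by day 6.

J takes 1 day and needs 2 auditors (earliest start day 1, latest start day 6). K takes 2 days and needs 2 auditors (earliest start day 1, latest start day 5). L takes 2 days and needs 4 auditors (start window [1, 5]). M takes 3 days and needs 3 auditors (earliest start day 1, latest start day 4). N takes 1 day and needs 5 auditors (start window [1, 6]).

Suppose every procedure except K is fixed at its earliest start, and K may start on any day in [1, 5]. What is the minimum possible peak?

K@1: d1:16  d2:9  d3:3  d4:0  d5:0  d6:0 → peak 16
K@2: d1:14  d2:9  d3:5  d4:0  d5:0  d6:0 → peak 14
K@3: d1:14  d2:7  d3:5  d4:2  d5:0  d6:0 → peak 14
K@4: d1:14  d2:7  d3:3  d4:2  d5:2  d6:0 → peak 14
K@5: d1:14  d2:7  d3:3  d4:0  d5:2  d6:2 → peak 14
Best is K@2, peak 14.

14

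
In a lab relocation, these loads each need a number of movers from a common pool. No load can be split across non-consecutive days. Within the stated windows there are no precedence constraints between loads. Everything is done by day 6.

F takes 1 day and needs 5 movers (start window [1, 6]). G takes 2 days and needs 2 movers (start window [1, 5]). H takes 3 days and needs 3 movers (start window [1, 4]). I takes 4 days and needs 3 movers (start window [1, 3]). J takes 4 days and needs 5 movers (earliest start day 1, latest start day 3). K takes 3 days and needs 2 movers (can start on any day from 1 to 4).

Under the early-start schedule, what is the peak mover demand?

Early-start schedule: F@1, G@1, H@1, I@1, J@1, K@1.
Load per day: day 1: 20, day 2: 15, day 3: 13, day 4: 8, day 5: 0, day 6: 0.
Peak is 20.

20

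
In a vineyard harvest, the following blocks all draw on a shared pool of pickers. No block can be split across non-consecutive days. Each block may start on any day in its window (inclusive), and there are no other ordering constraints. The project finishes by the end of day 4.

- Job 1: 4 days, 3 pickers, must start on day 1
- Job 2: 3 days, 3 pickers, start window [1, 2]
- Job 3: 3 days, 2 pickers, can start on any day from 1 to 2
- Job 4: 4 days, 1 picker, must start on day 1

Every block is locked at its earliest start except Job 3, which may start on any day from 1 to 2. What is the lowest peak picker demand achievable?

Job 3@1: d1:9  d2:9  d3:9  d4:4 → peak 9
Job 3@2: d1:7  d2:9  d3:9  d4:6 → peak 9
Best is Job 3@1, peak 9.

9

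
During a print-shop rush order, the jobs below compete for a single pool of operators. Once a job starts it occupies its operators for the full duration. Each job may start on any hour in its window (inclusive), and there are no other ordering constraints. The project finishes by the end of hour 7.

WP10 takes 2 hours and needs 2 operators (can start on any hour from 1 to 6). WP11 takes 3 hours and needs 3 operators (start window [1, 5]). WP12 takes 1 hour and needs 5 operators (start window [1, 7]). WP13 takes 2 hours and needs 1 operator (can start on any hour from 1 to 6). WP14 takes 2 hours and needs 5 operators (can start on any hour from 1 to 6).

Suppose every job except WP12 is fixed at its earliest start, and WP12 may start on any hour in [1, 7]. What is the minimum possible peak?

WP12@1: h1:16  h2:11  h3:3  h4:0  h5:0  h6:0  h7:0 → peak 16
WP12@2: h1:11  h2:16  h3:3  h4:0  h5:0  h6:0  h7:0 → peak 16
WP12@3: h1:11  h2:11  h3:8  h4:0  h5:0  h6:0  h7:0 → peak 11
WP12@4: h1:11  h2:11  h3:3  h4:5  h5:0  h6:0  h7:0 → peak 11
WP12@5: h1:11  h2:11  h3:3  h4:0  h5:5  h6:0  h7:0 → peak 11
WP12@6: h1:11  h2:11  h3:3  h4:0  h5:0  h6:5  h7:0 → peak 11
WP12@7: h1:11  h2:11  h3:3  h4:0  h5:0  h6:0  h7:5 → peak 11
Best is WP12@3, peak 11.

11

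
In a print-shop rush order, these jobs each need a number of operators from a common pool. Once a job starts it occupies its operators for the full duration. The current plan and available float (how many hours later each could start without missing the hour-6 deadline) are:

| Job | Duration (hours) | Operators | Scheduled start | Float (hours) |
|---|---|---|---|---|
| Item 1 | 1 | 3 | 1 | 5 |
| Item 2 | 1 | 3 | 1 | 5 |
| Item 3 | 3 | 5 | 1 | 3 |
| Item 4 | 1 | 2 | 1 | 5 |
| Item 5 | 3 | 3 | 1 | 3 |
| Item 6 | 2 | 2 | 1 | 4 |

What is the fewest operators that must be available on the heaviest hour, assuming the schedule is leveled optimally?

Early-start (Item 1@1, Item 2@1, Item 3@1, Item 4@1, Item 5@1, Item 6@1) gives peak 18: h1:18  h2:10  h3:8  h4:0  h5:0  h6:0.
Shift Item 2→2, Item 3→4, Item 4→3, Item 6→3.
Schedule Item 1@1, Item 2@2, Item 3@4, Item 4@3, Item 5@1, Item 6@3: h1:6  h2:6  h3:7  h4:7  h5:5  h6:5 — peak 7.

7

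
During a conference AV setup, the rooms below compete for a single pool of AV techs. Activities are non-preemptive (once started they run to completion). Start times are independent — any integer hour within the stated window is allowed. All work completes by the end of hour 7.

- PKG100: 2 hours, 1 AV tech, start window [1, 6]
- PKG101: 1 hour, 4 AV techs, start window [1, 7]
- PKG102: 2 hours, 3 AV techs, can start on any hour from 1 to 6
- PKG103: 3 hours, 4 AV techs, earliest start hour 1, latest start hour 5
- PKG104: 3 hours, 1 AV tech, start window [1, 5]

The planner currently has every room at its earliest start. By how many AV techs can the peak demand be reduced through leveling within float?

Early-start peak: h1:13  h2:9  h3:5  h4:0  h5:0  h6:0  h7:0 ⇒ 13.
Leveled (PKG100@1, PKG101@1, PKG102@2, PKG103@4, PKG104@2): h1:5  h2:5  h3:4  h4:5  h5:4  h6:4  h7:0 ⇒ 5.
Reduction 13 − 5 = 8.

8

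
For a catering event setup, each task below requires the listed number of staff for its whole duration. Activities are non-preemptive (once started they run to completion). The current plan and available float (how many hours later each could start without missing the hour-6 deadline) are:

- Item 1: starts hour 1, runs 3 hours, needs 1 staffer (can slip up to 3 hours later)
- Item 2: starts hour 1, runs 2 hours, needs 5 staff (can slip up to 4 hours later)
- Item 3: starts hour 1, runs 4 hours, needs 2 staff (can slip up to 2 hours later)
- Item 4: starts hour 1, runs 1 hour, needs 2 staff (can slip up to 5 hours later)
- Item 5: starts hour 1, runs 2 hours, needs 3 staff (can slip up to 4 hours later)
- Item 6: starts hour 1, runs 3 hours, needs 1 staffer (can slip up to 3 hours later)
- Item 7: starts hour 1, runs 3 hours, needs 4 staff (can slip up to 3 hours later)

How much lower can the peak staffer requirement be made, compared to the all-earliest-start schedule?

10

Early-start peak: h1:18  h2:16  h3:8  h4:2  h5:0  h6:0 ⇒ 18.
Leveled (Item 1@1, Item 2@1, Item 3@1, Item 4@3, Item 5@5, Item 6@3, Item 7@4): h1:8  h2:8  h3:6  h4:7  h5:8  h6:7 ⇒ 8.
Reduction 18 − 8 = 10.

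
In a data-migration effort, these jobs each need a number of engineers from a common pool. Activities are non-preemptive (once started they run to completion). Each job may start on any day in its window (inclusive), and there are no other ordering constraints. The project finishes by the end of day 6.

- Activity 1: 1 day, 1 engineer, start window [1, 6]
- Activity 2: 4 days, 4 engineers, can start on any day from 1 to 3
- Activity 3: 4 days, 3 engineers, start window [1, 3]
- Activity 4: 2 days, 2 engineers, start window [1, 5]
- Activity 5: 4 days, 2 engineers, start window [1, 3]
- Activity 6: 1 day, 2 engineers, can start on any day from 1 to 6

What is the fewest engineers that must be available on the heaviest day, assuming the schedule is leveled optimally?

9

Early-start (Activity 1@1, Activity 2@1, Activity 3@1, Activity 4@1, Activity 5@1, Activity 6@1) gives peak 14: d1:14  d2:11  d3:9  d4:9  d5:0  d6:0.
Shift Activity 4→5, Activity 5→2, Activity 6→5.
Schedule Activity 1@1, Activity 2@1, Activity 3@1, Activity 4@5, Activity 5@2, Activity 6@5: d1:8  d2:9  d3:9  d4:9  d5:6  d6:2 — peak 9.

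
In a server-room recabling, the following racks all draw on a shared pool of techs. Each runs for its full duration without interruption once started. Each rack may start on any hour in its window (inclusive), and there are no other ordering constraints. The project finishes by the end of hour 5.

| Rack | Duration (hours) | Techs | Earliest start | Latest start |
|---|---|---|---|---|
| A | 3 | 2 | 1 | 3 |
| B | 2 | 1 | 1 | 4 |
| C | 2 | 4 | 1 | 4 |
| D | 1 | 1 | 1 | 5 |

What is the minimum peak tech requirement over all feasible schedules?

Early-start (A@1, B@1, C@1, D@1) gives peak 8: h1:8  h2:7  h3:2  h4:0  h5:0.
Shift C→4.
Schedule A@1, B@1, C@4, D@1: h1:4  h2:3  h3:2  h4:4  h5:4 — peak 4.
Total tech-hours = 17 over 5 hours ⇒ peak ≥ ⌈17/5⌉ = 4, so 4 is optimal.

4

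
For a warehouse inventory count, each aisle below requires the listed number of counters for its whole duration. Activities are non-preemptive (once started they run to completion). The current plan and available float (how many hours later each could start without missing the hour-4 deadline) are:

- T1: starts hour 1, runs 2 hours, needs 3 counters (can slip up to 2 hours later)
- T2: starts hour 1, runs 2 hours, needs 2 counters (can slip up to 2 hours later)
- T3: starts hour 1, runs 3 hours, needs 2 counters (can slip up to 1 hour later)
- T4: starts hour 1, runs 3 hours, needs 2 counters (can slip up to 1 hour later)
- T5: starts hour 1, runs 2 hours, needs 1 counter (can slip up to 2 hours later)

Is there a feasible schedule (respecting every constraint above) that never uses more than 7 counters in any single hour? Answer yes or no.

Schedule T1@1, T2@3, T3@1, T4@1, T5@3: h1:7  h2:7  h3:7  h4:3 — peak 7 ≤ 7.

yes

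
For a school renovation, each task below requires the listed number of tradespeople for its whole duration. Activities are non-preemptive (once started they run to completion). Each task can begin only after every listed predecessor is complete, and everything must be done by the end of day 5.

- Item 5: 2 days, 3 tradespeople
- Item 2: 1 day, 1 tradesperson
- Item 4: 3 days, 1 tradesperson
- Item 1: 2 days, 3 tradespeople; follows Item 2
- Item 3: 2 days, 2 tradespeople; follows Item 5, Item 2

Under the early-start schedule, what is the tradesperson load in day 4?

2

At early start, day 4 has: Item 3.
Demand: 2 = 2.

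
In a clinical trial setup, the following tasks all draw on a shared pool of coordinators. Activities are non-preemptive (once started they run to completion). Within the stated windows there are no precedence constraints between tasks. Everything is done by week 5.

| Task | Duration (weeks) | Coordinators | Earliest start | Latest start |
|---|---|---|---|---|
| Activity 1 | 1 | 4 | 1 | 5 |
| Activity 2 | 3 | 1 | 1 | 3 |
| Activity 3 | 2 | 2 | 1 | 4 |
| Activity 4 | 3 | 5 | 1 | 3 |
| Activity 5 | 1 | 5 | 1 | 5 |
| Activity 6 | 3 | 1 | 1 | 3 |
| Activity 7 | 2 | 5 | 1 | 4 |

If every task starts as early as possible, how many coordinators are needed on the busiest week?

Early-start schedule: Activity 1@1, Activity 2@1, Activity 3@1, Activity 4@1, Activity 5@1, Activity 6@1, Activity 7@1.
Load per week: week 1: 23, week 2: 14, week 3: 7, week 4: 0, week 5: 0.
Peak is 23.

23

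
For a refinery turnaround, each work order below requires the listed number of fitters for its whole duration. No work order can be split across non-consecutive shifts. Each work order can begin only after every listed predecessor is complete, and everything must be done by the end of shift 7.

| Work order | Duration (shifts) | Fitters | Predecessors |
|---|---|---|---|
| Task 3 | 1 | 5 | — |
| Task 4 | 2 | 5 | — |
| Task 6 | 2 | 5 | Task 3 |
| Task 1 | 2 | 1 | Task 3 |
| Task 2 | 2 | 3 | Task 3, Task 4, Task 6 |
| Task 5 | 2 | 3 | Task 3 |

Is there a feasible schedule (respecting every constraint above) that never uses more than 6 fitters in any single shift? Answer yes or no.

Schedule Task 3@1, Task 4@2, Task 6@4, Task 1@2, Task 2@6, Task 5@6: s1:5  s2:6  s3:6  s4:5  s5:5  s6:6  s7:6 — peak 6 ≤ 6.

yes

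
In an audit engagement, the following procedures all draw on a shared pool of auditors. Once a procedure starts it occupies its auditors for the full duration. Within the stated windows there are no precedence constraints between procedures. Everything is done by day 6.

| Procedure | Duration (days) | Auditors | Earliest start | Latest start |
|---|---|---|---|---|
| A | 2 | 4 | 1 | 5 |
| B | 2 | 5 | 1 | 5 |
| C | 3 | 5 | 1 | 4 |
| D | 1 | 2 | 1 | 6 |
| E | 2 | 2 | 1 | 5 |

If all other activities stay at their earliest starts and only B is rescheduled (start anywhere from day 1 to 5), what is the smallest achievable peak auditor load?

13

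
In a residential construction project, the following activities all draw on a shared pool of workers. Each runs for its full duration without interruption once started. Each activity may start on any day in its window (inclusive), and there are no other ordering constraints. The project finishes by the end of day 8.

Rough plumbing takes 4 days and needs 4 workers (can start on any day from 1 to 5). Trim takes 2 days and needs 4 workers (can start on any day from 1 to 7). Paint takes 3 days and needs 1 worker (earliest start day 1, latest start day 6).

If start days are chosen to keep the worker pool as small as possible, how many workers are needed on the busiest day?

5

Early-start (Rough plumbing@1, Trim@1, Paint@1) gives peak 9: d1:9  d2:9  d3:5  d4:4  d5:0  d6:0  d7:0  d8:0.
Shift Trim→5.
Schedule Rough plumbing@1, Trim@5, Paint@1: d1:5  d2:5  d3:5  d4:4  d5:4  d6:4  d7:0  d8:0 — peak 5.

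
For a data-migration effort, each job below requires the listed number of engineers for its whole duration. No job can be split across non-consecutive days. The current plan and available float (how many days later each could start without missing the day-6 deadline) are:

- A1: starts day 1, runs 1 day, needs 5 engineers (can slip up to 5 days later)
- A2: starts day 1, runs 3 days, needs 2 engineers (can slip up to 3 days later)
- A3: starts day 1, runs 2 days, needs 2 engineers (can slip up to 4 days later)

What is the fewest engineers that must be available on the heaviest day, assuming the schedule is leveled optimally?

5

Early-start (A1@1, A2@1, A3@1) gives peak 9: d1:9  d2:4  d3:2  d4:0  d5:0  d6:0.
Shift A2→2, A3→2.
Schedule A1@1, A2@2, A3@2: d1:5  d2:4  d3:4  d4:2  d5:0  d6:0 — peak 5.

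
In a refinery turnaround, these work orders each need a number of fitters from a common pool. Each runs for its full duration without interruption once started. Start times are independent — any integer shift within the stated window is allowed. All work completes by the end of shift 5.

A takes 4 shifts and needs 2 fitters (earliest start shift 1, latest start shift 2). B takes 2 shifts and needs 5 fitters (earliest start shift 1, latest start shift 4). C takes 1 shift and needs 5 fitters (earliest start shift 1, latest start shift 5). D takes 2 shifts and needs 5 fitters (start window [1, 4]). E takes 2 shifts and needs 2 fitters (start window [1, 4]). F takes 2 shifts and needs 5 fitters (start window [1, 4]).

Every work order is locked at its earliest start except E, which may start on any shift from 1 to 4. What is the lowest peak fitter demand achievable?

22

E@1: s1:24  s2:19  s3:2  s4:2  s5:0 → peak 24
E@2: s1:22  s2:19  s3:4  s4:2  s5:0 → peak 22
E@3: s1:22  s2:17  s3:4  s4:4  s5:0 → peak 22
E@4: s1:22  s2:17  s3:2  s4:4  s5:2 → peak 22
Best is E@2, peak 22.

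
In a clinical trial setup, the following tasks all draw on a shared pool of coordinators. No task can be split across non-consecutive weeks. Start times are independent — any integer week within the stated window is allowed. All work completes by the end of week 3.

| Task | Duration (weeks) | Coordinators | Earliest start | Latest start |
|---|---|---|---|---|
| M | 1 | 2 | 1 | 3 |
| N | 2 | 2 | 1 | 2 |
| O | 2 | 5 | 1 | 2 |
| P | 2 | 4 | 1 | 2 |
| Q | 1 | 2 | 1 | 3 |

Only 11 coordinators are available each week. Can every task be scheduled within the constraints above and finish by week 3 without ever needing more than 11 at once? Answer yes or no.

Schedule M@1, N@1, O@1, P@2, Q@1: w1:11  w2:11  w3:4 — peak 11 ≤ 11.

yes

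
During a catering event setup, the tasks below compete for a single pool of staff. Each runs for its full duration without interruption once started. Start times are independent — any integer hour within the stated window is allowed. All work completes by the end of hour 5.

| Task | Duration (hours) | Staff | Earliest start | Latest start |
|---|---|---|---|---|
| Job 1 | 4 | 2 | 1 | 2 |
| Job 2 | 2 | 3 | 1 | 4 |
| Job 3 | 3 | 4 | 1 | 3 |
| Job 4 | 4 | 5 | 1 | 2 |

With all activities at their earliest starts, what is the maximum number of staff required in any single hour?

Early-start schedule: Job 1@1, Job 2@1, Job 3@1, Job 4@1.
Load per hour: hour 1: 14, hour 2: 14, hour 3: 11, hour 4: 7, hour 5: 0.
Peak is 14.

14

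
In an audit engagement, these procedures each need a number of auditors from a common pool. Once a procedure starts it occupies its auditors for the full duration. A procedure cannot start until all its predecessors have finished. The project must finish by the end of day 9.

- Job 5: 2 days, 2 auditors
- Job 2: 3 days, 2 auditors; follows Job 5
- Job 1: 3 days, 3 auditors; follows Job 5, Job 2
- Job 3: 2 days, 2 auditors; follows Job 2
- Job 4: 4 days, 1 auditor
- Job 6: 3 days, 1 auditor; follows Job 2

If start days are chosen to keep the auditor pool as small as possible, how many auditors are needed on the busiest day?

6

Schedule Job 5@1, Job 2@3, Job 1@6, Job 3@6, Job 4@1, Job 6@6: d1:3  d2:3  d3:3  d4:3  d5:2  d6:6  d7:6  d8:4  d9:0 — peak 6.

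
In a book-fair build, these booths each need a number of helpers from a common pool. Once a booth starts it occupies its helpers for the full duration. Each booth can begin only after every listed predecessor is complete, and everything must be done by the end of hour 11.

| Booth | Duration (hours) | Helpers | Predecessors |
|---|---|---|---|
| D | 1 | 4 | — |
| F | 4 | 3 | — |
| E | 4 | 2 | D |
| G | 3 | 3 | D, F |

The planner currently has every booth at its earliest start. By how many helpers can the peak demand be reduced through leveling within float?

Early-start peak: h1:7  h2:5  h3:5  h4:5  h5:5  h6:3  h7:3  h8:0  h9:0  h10:0  h11:0 ⇒ 7.
Leveled (D@1, F@2, E@2, G@6): h1:4  h2:5  h3:5  h4:5  h5:5  h6:3  h7:3  h8:3  h9:0  h10:0  h11:0 ⇒ 5.
Reduction 7 − 5 = 2.

2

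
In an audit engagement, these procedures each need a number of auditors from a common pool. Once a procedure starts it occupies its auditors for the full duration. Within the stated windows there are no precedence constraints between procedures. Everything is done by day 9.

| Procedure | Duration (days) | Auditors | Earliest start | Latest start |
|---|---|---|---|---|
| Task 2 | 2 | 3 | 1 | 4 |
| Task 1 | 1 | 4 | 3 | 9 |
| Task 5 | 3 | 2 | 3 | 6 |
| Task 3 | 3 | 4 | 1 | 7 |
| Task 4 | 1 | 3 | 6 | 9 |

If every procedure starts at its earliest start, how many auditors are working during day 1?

At early start, day 1 has: Task 2, Task 3.
Demand: 3 + 4 = 7.

7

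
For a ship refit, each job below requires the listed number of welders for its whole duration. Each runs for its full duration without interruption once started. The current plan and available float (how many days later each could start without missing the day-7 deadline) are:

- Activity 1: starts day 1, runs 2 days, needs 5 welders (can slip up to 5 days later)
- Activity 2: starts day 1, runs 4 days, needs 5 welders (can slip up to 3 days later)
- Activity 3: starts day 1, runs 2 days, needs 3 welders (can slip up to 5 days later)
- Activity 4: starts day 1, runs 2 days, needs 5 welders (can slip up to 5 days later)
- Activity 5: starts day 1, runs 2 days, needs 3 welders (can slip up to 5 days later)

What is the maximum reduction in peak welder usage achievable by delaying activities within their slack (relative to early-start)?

11

Early-start peak: d1:21  d2:21  d3:5  d4:5  d5:0  d6:0  d7:0 ⇒ 21.
Leveled (Activity 1@1, Activity 2@1, Activity 3@3, Activity 4@5, Activity 5@5): d1:10  d2:10  d3:8  d4:8  d5:8  d6:8  d7:0 ⇒ 10.
Reduction 21 − 10 = 11.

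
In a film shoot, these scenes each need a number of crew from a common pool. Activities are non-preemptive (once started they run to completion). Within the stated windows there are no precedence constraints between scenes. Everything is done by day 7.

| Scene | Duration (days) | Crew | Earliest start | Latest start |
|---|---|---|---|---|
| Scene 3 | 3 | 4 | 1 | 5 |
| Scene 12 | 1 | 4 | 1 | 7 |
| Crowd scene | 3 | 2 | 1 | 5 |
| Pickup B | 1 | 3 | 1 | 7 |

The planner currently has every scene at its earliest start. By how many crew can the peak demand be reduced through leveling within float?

Early-start peak: d1:13  d2:6  d3:6  d4:0  d5:0  d6:0  d7:0 ⇒ 13.
Leveled (Scene 3@1, Scene 12@4, Crowd scene@5, Pickup B@5): d1:4  d2:4  d3:4  d4:4  d5:5  d6:2  d7:2 ⇒ 5.
Reduction 13 − 5 = 8.

8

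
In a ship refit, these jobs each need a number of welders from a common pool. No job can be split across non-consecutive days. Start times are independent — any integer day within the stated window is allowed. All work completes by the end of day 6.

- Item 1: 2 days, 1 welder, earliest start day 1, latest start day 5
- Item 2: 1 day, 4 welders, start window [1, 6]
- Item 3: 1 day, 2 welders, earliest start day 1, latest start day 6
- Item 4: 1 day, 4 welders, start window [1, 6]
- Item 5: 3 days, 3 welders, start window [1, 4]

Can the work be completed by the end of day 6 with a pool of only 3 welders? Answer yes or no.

Total welder-days = 21; over 6 days the average is 21/6 > 3, so some day must exceed 3.

no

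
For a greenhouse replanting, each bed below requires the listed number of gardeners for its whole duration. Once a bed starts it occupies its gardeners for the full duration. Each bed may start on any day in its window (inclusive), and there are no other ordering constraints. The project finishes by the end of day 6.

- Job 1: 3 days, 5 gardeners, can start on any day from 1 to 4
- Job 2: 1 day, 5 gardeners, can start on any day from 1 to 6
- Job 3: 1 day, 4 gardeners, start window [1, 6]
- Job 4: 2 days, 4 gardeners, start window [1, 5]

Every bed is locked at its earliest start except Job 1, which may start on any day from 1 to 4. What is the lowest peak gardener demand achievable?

13

Job 1@1: d1:18  d2:9  d3:5  d4:0  d5:0  d6:0 → peak 18
Job 1@2: d1:13  d2:9  d3:5  d4:5  d5:0  d6:0 → peak 13
Job 1@3: d1:13  d2:4  d3:5  d4:5  d5:5  d6:0 → peak 13
Job 1@4: d1:13  d2:4  d3:0  d4:5  d5:5  d6:5 → peak 13
Best is Job 1@2, peak 13.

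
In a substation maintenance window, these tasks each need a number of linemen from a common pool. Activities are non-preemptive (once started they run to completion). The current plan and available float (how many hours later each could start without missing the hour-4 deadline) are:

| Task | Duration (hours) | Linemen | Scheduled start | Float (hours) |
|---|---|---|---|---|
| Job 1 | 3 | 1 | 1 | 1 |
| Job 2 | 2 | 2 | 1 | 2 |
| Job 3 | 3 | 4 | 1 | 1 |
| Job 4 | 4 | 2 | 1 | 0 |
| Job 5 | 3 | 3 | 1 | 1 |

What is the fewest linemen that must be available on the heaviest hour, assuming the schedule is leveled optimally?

Schedule Job 1@1, Job 2@1, Job 3@1, Job 4@1, Job 5@1: h1:12  h2:12  h3:10  h4:2 — peak 12.
No arrangement of the 24 feasible schedules does better.

12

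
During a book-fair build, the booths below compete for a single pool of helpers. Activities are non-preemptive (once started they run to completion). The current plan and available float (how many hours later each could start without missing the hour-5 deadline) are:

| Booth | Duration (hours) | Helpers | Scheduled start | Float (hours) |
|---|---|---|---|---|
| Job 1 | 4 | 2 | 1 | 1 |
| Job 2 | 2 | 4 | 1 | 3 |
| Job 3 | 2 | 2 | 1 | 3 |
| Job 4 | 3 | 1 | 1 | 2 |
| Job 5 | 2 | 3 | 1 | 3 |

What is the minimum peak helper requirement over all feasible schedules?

Early-start (Job 1@1, Job 2@1, Job 3@1, Job 4@1, Job 5@1) gives peak 12: h1:12  h2:12  h3:3  h4:2  h5:0.
Shift Job 3→3, Job 5→4.
Schedule Job 1@1, Job 2@1, Job 3@3, Job 4@1, Job 5@4: h1:7  h2:7  h3:5  h4:7  h5:3 — peak 7.

7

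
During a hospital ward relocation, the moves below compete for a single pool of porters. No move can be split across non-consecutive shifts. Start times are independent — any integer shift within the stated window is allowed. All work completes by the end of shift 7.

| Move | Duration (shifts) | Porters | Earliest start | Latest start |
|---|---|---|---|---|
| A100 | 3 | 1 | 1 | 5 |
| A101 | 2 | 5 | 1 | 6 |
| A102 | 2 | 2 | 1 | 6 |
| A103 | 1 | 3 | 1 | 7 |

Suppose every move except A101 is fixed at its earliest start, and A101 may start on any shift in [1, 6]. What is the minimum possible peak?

6

A101@1: s1:11  s2:8  s3:1  s4:0  s5:0  s6:0  s7:0 → peak 11
A101@2: s1:6  s2:8  s3:6  s4:0  s5:0  s6:0  s7:0 → peak 8
A101@3: s1:6  s2:3  s3:6  s4:5  s5:0  s6:0  s7:0 → peak 6
A101@4: s1:6  s2:3  s3:1  s4:5  s5:5  s6:0  s7:0 → peak 6
A101@5: s1:6  s2:3  s3:1  s4:0  s5:5  s6:5  s7:0 → peak 6
A101@6: s1:6  s2:3  s3:1  s4:0  s5:0  s6:5  s7:5 → peak 6
Best is A101@3, peak 6.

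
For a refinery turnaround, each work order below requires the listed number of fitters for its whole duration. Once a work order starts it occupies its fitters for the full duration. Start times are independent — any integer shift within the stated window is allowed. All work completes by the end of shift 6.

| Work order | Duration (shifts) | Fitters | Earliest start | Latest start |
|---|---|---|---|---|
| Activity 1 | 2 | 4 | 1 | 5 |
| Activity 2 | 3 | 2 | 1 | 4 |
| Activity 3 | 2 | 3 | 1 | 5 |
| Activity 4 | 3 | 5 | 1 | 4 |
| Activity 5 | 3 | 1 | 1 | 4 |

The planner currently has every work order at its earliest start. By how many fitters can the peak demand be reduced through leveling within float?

Early-start peak: s1:15  s2:15  s3:8  s4:0  s5:0  s6:0 ⇒ 15.
Leveled (Activity 1@1, Activity 2@1, Activity 3@3, Activity 4@4, Activity 5@1): s1:7  s2:7  s3:6  s4:8  s5:5  s6:5 ⇒ 8.
Reduction 15 − 8 = 7.

7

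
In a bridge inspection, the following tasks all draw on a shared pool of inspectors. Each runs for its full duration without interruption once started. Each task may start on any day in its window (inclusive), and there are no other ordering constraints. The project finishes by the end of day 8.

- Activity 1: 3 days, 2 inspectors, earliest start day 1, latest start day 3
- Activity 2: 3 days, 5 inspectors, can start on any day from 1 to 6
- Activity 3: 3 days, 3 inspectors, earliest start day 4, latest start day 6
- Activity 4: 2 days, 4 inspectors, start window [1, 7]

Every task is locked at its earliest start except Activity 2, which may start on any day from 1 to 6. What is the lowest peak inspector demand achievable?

8

Activity 2@1: d1:11  d2:11  d3:7  d4:3  d5:3  d6:3  d7:0  d8:0 → peak 11
Activity 2@2: d1:6  d2:11  d3:7  d4:8  d5:3  d6:3  d7:0  d8:0 → peak 11
Activity 2@3: d1:6  d2:6  d3:7  d4:8  d5:8  d6:3  d7:0  d8:0 → peak 8
Activity 2@4: d1:6  d2:6  d3:2  d4:8  d5:8  d6:8  d7:0  d8:0 → peak 8
Activity 2@5: d1:6  d2:6  d3:2  d4:3  d5:8  d6:8  d7:5  d8:0 → peak 8
Activity 2@6: d1:6  d2:6  d3:2  d4:3  d5:3  d6:8  d7:5  d8:5 → peak 8
Best is Activity 2@3, peak 8.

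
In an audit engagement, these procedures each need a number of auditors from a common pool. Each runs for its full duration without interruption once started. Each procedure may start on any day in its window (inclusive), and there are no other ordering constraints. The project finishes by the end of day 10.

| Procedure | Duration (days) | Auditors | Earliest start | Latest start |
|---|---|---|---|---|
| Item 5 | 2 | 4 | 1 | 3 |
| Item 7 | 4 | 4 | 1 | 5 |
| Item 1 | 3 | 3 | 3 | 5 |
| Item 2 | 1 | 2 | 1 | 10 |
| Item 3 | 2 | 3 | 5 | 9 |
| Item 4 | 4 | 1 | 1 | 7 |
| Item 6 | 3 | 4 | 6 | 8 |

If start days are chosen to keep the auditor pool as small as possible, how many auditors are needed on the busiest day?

7

Early-start (Item 5@1, Item 7@1, Item 1@3, Item 2@1, Item 3@5, Item 4@1, Item 6@6) gives peak 11: d1:11  d2:9  d3:8  d4:8  d5:6  d6:7  d7:4  d8:4  d9:0  d10:0.
Shift Item 7→3, Item 3→6, Item 4→7, Item 6→8.
Schedule Item 5@1, Item 7@3, Item 1@3, Item 2@1, Item 3@6, Item 4@7, Item 6@8: d1:6  d2:4  d3:7  d4:7  d5:7  d6:7  d7:4  d8:5  d9:5  d10:5 — peak 7.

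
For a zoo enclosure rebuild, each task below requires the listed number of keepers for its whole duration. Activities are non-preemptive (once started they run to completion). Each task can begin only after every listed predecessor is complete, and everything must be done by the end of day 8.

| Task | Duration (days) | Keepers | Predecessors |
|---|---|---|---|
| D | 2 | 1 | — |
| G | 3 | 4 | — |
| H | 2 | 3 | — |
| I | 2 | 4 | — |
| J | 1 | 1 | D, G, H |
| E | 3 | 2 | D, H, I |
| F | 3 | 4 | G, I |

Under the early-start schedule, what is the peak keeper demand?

12

Early-start schedule: D@1, G@1, H@1, I@1, J@4, E@3, F@4.
Load per day: day 1: 12, day 2: 12, day 3: 6, day 4: 7, day 5: 6, day 6: 4, day 7: 0, day 8: 0.
Peak is 12.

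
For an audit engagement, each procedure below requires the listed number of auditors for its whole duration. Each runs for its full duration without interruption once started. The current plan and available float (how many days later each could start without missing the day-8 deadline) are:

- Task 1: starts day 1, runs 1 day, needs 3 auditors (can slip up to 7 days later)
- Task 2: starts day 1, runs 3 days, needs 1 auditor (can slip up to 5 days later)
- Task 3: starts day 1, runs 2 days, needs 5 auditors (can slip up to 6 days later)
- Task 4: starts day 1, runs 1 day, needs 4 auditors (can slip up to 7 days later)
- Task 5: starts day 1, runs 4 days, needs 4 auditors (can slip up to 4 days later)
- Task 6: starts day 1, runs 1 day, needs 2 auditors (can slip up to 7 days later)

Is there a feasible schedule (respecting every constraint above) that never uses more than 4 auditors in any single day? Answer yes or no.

no

Total auditor-days = 38; over 8 days the average is 38/8 > 4, so some day must exceed 4.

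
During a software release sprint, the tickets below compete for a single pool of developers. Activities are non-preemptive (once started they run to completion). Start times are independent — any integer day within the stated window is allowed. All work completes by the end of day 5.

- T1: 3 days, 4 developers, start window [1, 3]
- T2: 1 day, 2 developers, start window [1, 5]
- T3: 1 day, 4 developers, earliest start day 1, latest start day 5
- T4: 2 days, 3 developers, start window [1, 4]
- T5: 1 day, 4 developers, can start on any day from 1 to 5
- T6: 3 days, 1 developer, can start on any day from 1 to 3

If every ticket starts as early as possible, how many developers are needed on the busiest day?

18

Early-start schedule: T1@1, T2@1, T3@1, T4@1, T5@1, T6@1.
Load per day: day 1: 18, day 2: 8, day 3: 5, day 4: 0, day 5: 0.
Peak is 18.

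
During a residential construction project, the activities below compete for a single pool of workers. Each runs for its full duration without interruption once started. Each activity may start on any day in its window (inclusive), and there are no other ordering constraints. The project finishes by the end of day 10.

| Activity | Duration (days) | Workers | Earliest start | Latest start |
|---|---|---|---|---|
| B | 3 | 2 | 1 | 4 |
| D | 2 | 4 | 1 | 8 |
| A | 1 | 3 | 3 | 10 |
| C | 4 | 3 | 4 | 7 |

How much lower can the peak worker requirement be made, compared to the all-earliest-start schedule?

Early-start peak: d1:6  d2:6  d3:5  d4:3  d5:3  d6:3  d7:3  d8:0  d9:0  d10:0 ⇒ 6.
Leveled (B@1, D@4, A@6, C@7): d1:2  d2:2  d3:2  d4:4  d5:4  d6:3  d7:3  d8:3  d9:3  d10:3 ⇒ 4.
Reduction 6 − 4 = 2.

2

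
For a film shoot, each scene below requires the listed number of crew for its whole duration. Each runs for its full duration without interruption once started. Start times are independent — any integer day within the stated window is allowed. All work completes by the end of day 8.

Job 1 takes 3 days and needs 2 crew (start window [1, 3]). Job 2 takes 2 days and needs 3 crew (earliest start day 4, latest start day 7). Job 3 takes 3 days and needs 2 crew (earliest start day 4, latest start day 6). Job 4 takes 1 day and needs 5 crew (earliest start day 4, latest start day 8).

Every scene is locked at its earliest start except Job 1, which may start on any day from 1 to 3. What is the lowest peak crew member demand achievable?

10

Job 1@1: d1:2  d2:2  d3:2  d4:10  d5:5  d6:2  d7:0  d8:0 → peak 10
Job 1@2: d1:0  d2:2  d3:2  d4:12  d5:5  d6:2  d7:0  d8:0 → peak 12
Job 1@3: d1:0  d2:0  d3:2  d4:12  d5:7  d6:2  d7:0  d8:0 → peak 12
Best is Job 1@1, peak 10.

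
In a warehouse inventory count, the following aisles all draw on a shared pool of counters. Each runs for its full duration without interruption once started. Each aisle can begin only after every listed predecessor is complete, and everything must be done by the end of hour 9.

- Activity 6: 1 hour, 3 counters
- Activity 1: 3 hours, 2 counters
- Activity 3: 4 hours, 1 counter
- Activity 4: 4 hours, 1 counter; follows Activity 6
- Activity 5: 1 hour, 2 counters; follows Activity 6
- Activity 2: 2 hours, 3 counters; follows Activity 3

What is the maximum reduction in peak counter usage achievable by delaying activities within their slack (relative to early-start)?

2

Early-start peak: h1:6  h2:6  h3:4  h4:2  h5:4  h6:3  h7:0  h8:0  h9:0 ⇒ 6.
Leveled (Activity 6@1, Activity 1@2, Activity 3@1, Activity 4@2, Activity 5@5, Activity 2@6): h1:4  h2:4  h3:4  h4:4  h5:3  h6:3  h7:3  h8:0  h9:0 ⇒ 4.
Reduction 6 − 4 = 2.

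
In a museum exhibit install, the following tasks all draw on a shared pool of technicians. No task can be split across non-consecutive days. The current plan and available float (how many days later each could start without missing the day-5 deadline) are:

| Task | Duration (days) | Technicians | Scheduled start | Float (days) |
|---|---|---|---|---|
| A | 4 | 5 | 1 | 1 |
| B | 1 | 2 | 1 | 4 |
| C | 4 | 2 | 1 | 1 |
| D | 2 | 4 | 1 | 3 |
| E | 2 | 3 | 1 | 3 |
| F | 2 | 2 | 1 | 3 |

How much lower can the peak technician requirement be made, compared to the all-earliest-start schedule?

6

Early-start peak: d1:18  d2:16  d3:7  d4:7  d5:0 ⇒ 18.
Leveled (A@1, B@1, C@1, D@2, E@4, F@4): d1:9  d2:11  d3:11  d4:12  d5:5 ⇒ 12.
Reduction 18 − 12 = 6.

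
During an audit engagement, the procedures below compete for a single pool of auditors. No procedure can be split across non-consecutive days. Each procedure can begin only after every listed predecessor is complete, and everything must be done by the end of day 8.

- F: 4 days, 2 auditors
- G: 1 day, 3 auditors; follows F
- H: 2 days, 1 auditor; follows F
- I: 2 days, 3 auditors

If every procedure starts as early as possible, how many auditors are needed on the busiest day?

5

Early-start schedule: F@1, G@5, H@5, I@1.
Load per day: day 1: 5, day 2: 5, day 3: 2, day 4: 2, day 5: 4, day 6: 1, day 7: 0, day 8: 0.
Peak is 5.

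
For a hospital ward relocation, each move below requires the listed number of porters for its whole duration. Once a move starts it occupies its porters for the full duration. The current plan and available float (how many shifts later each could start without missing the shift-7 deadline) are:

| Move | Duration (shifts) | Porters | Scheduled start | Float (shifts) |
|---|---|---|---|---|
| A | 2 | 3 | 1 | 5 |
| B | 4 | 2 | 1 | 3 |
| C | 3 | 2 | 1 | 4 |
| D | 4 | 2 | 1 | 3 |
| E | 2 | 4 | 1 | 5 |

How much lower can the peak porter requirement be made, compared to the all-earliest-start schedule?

Early-start peak: s1:13  s2:13  s3:6  s4:4  s5:0  s6:0  s7:0 ⇒ 13.
Leveled (A@1, B@1, C@3, D@3, E@6): s1:5  s2:5  s3:6  s4:6  s5:4  s6:6  s7:4 ⇒ 6.
Reduction 13 − 6 = 7.

7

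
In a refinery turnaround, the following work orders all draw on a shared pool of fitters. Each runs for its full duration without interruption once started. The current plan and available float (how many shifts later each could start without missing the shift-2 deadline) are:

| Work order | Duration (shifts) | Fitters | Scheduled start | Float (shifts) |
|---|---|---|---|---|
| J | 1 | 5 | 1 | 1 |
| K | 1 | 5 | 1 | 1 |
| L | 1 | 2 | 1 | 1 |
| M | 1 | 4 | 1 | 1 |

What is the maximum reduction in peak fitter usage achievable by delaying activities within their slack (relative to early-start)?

7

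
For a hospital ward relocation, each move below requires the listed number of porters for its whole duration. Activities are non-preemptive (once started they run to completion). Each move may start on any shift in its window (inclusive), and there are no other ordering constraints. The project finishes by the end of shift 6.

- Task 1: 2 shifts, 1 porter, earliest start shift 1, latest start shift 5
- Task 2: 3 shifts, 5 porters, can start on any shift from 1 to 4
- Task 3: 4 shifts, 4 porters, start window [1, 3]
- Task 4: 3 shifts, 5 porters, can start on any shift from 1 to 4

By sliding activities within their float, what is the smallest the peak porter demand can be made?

9

Early-start (Task 1@1, Task 2@1, Task 3@1, Task 4@1) gives peak 15: s1:15  s2:15  s3:14  s4:4  s5:0  s6:0.
Shift Task 3→3, Task 4→4.
Schedule Task 1@1, Task 2@1, Task 3@3, Task 4@4: s1:6  s2:6  s3:9  s4:9  s5:9  s6:9 — peak 9.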